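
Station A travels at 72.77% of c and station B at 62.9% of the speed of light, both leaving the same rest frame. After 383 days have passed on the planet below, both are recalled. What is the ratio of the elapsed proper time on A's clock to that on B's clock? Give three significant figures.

τ_A/τ_B = 0.882

A: β = 0.7277; γ = 1/√(1 − 0.7277²) = 1/√0.4705 = 1.458. B: β = 0.629; γ = 1/√(1 − 0.629²) = 1/√0.6044 = 1.286.
τ_A/τ_B = γ_B/γ_A = 1.286/1.458 = 0.8823, so τ_A/τ_B = 0.8823.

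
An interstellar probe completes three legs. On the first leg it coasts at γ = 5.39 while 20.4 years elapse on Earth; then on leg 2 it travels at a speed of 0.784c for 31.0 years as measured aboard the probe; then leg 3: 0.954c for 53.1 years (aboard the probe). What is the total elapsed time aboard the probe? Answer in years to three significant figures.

Leg 1: γ = 5.39; τ_1 = 20.4/5.390 = 3.785 years.
Leg 2: 31.0 years is already measured aboard the probe.
Leg 3: 53.1 years is already measured aboard the probe.
Total: 3.785 + 31.00 + 53.10 years.

τ = 87.9 years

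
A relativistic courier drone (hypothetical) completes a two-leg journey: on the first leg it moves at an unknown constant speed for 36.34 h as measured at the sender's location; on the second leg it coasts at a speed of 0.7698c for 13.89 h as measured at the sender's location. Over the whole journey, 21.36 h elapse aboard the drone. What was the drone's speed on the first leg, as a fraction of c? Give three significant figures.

Leg 1: speed unknown; τ_1 = 36.34/γ_1.
Leg 2: γ = 1/√(1 − 0.7698²) = 1/√0.4074 = 1.567; τ_2 = 13.89/1.567 = 8.866 h.
Total proper time: τ_1 + 8.866 = 21.36, so τ_1 = 21.36 − 8.866 = 12.49 h.
γ_1 = 36.34/12.49 = 2.909; β = √(1 − 1/γ²) = √0.8818.

β = 0.939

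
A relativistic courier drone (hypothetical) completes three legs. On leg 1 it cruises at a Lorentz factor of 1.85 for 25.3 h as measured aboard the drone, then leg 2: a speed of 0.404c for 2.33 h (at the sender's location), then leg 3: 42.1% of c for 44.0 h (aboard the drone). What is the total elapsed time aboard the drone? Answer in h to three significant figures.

Leg 1: 25.3 h is already measured aboard the drone.
Leg 2: γ = 1/√(1 − 0.404²) = 1/√0.8368 = 1.093; τ_2 = 2.33/1.093 = 2.131 h.
Leg 3: 44.0 h is already measured aboard the drone.
Total: 25.30 + 2.131 + 44.00 h.

τ = 71.4 h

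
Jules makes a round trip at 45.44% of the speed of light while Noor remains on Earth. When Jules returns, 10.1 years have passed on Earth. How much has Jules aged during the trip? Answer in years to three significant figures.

τ = 9.00 years

β = 0.4544; γ = 1/√(1 − 0.4544²) = 1/√0.7935 = 1.123
Jules's clock measures proper time along the trip: τ = Δt/γ = 10.1/1.123 years.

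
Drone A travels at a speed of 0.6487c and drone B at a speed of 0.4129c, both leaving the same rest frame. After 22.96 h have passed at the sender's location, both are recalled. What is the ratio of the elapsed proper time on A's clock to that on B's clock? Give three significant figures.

τ_A/τ_B = 0.836

A: γ = 1/√(1 − 0.6487²) = 1/√0.5792 = 1.314. B: γ = 1/√(1 − 0.4129²) = 1/√0.8295 = 1.098.
τ_A/τ_B = γ_B/γ_A = 1.098/1.314 = 0.8356, so τ_A/τ_B = 0.8356.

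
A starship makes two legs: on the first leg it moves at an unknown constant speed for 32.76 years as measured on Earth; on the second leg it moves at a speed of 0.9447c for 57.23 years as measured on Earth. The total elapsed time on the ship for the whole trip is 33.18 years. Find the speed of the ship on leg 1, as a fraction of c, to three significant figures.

Leg 1: speed unknown; τ_1 = 32.76/γ_1.
Leg 2: γ = 1/√(1 − 0.9447²) = 1/√0.1075 = 3.049; τ_2 = 57.23/3.049 = 18.77 years.
Total proper time: τ_1 + 18.77 = 33.18, so τ_1 = 33.18 − 18.77 = 14.41 years.
γ_1 = 32.76/14.41 = 2.273; β = √(1 − 1/γ²) = √0.8065.

β = 0.898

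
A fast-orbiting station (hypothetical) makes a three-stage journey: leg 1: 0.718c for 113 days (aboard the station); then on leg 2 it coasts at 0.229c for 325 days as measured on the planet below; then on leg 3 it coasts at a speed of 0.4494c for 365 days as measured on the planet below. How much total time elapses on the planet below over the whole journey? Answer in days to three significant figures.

Δt = 852 days

Leg 1: γ = 1/√(1 − 0.718²) = 1/√0.4845 = 1.437; Δt_1 = 1.437 × 113 = 162.3 days.
Leg 2: 325 days is already measured on the planet below.
Leg 3: 365 days is already measured on the planet below.
Total: 162.3 + 325.0 + 365.0 days.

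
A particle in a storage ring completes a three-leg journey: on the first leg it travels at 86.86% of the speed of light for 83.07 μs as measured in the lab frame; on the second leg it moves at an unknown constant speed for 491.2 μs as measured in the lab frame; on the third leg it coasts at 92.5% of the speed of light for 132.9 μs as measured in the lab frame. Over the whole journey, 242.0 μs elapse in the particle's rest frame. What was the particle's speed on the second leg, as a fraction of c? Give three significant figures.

β = 0.952

Leg 1: β = 0.8686; γ = 1/√(1 − 0.8686²) = 1/√0.2455 = 2.018; τ_1 = 83.07/2.018 = 41.16 μs.
Leg 2: speed unknown; τ_2 = 491.2/γ_2.
Leg 3: β = 0.925; γ = 1/√(1 − 0.925²) = 1/√0.1444 = 2.632; τ_3 = 132.9/2.632 = 50.50 μs.
Total proper time: 41.16 + τ_2 + 50.50 = 242.0, so τ_2 = 242.0 − 91.66 = 150.3 μs.
γ_2 = 491.2/150.3 = 3.267; β = √(1 − 1/γ²) = √0.9063.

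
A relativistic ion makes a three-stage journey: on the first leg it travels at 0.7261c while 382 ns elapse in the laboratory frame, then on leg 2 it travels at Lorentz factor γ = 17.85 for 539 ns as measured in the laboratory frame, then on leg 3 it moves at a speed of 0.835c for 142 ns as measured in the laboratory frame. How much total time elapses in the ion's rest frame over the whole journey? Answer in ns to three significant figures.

τ = 371 ns

Leg 1: γ = 1/√(1 − 0.7261²) = 1/√0.4728 = 1.454; τ_1 = 382/1.454 = 262.7 ns.
Leg 2: γ = 17.85; τ_2 = 539/17.85 = 30.20 ns.
Leg 3: γ = 1/√(1 − 0.835²) = 1/√0.3028 = 1.817; τ_3 = 142/1.817 = 78.14 ns.
Total: 262.7 + 30.20 + 78.14 ns.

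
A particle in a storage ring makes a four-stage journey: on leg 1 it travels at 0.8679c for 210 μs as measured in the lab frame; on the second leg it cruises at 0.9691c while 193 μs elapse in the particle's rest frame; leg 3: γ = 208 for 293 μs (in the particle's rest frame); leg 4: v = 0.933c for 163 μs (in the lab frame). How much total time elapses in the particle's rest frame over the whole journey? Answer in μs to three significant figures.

τ = 649 μs

Leg 1: γ = 1/√(1 − 0.8679²) = 1/√0.2467 = 2.013; τ_1 = 210/2.013 = 104.3 μs.
Leg 2: 193 μs is already measured in the particle's rest frame.
Leg 3: 293 μs is already measured in the particle's rest frame.
Leg 4: γ = 1/√(1 − 0.933²) = 1/√0.1295 = 2.779; τ_4 = 163/2.779 = 58.66 μs.
Total: 104.3 + 193.0 + 293.0 + 58.66 μs.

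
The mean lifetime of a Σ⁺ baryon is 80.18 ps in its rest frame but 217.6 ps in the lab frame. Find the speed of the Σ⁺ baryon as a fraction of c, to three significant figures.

γ = Δt/τ₀ = 217.6/80.18 = 2.714
β = √(1 − 1/γ²) = √(1 − 0.1358) = √0.8642

v = 0.930c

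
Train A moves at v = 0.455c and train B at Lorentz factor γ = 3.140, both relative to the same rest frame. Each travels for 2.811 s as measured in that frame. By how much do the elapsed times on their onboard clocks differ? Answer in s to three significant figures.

A: γ = 1/√(1 − 0.455²) = 1/√0.7930 = 1.123; τ_A = 2.811/1.123 = 2.503 s.
B: γ = 3.140; τ_B = 2.811/3.140 = 0.8952 s.

|τ_A − τ_B| = 1.61 s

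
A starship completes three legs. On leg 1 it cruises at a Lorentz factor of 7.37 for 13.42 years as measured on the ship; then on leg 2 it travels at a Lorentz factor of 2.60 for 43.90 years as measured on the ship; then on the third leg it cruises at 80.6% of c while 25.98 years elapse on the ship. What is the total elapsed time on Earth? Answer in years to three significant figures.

Leg 1: γ = 7.37; Δt_1 = 7.370 × 13.42 = 98.91 years.
Leg 2: γ = 2.60; Δt_2 = 2.600 × 43.90 = 114.1 years.
Leg 3: β = 0.806; γ = 1/√(1 − 0.806²) = 1/√0.3504 = 1.689; Δt_3 = 1.689 × 25.98 = 43.89 years.
Total: 98.91 + 114.1 + 43.89 years.

Δt = 257 years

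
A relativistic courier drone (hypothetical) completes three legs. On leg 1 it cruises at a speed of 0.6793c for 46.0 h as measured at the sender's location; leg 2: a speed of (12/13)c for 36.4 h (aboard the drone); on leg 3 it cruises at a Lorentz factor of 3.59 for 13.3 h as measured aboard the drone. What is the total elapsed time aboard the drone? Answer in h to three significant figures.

τ = 83.5 h

Leg 1: γ = 1/√(1 − 0.6793²) = 1/√0.5386 = 1.363; τ_1 = 46.0/1.363 = 33.76 h.
Leg 2: 36.4 h is already measured aboard the drone.
Leg 3: 13.3 h is already measured aboard the drone.
Total: 33.76 + 36.40 + 13.30 h.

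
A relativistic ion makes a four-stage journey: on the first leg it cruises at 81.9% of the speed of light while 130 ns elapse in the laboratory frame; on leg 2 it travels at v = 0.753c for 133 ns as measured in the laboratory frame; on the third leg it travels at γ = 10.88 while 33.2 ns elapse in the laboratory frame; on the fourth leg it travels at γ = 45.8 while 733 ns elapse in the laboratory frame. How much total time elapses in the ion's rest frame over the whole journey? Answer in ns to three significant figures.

Leg 1: β = 0.819; γ = 1/√(1 − 0.819²) = 1/√0.3292 = 1.743; τ_1 = 130/1.743 = 74.59 ns.
Leg 2: γ = 1/√(1 − 0.753²) = 1/√0.4330 = 1.520; τ_2 = 133/1.520 = 87.52 ns.
Leg 3: γ = 10.88; τ_3 = 33.2/10.88 = 3.051 ns.
Leg 4: γ = 45.8; τ_4 = 733/45.80 = 16.00 ns.
Total: 74.59 + 87.52 + 3.051 + 16.00 ns.

τ = 181 ns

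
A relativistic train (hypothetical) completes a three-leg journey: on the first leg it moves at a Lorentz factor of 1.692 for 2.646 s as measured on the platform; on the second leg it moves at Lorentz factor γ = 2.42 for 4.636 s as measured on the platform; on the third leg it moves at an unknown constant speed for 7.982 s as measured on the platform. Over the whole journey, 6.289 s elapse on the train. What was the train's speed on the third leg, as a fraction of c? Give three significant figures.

β = 0.936

Leg 1: γ = 1.692; τ_1 = 2.646/1.692 = 1.564 s.
Leg 2: γ = 2.42; τ_2 = 4.636/2.420 = 1.916 s.
Leg 3: speed unknown; τ_3 = 7.982/γ_3.
Total proper time: 1.564 + 1.916 + τ_3 = 6.289, so τ_3 = 6.289 − 3.480 = 2.809 s.
γ_3 = 7.982/2.809 = 2.841; β = √(1 − 1/γ²) = √0.8761.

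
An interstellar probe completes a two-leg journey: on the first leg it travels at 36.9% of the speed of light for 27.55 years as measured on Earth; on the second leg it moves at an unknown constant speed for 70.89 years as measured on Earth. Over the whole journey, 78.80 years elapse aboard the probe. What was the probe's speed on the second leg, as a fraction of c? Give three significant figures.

β = 0.661

Leg 1: β = 0.369; γ = 1/√(1 − 0.369²) = 1/√0.8638 = 1.076; τ_1 = 27.55/1.076 = 25.61 years.
Leg 2: speed unknown; τ_2 = 70.89/γ_2.
Total proper time: 25.61 + τ_2 = 78.80, so τ_2 = 78.80 − 25.61 = 53.19 years.
γ_2 = 70.89/53.19 = 1.333; β = √(1 − 1/γ²) = √0.4369.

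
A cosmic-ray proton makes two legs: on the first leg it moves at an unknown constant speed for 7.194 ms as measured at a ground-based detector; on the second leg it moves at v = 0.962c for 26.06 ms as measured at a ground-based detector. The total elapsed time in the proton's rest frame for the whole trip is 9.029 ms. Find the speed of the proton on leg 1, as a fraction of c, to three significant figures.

β = 0.964

Leg 1: speed unknown; τ_1 = 7.194/γ_1.
Leg 2: γ = 1/√(1 − 0.962²) = 1/√0.07456 = 3.662; τ_2 = 26.06/3.662 = 7.116 ms.
Total proper time: τ_1 + 7.116 = 9.029, so τ_1 = 9.029 − 7.116 = 1.913 ms.
γ_1 = 7.194/1.913 = 3.760; β = √(1 − 1/γ²) = √0.9293.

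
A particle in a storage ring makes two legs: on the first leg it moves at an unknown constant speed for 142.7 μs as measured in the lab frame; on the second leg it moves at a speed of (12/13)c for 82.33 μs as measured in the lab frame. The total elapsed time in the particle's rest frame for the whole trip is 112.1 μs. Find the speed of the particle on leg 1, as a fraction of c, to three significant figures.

Leg 1: speed unknown; τ_1 = 142.7/γ_1.
Leg 2: γ = 1/√(1 − (12/13)²) = 13/5 = 2.600; τ_2 = 82.33/2.600 = 31.67 μs.
Total proper time: τ_1 + 31.67 = 112.1, so τ_1 = 112.1 − 31.67 = 80.43 μs.
γ_1 = 142.7/80.43 = 1.774; β = √(1 − 1/γ²) = √0.6823.

β = 0.826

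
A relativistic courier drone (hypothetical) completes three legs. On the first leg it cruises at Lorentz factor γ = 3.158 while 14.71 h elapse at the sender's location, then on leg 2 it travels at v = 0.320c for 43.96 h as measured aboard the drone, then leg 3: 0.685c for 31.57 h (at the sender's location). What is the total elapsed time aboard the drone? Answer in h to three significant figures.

τ = 71.6 h

Leg 1: γ = 3.158; τ_1 = 14.71/3.158 = 4.658 h.
Leg 2: 43.96 h is already measured aboard the drone.
Leg 3: γ = 1/√(1 − 0.685²) = 1/√0.5308 = 1.373; τ_3 = 31.57/1.373 = 23.00 h.
Total: 4.658 + 43.96 + 23.00 h.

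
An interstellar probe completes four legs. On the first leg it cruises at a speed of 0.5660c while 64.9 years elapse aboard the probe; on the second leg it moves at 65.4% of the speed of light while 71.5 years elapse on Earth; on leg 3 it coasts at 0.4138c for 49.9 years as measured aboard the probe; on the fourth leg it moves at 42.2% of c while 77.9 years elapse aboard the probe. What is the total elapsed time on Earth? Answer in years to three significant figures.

Leg 1: γ = 1/√(1 − 0.5660²) = 1/√0.6796 = 1.213; Δt_1 = 1.213 × 64.9 = 78.72 years.
Leg 2: 71.5 years is already measured on Earth.
Leg 3: γ = 1/√(1 − 0.4138²) = 1/√0.8288 = 1.098; Δt_3 = 1.098 × 49.9 = 54.81 years.
Leg 4: β = 0.422; γ = 1/√(1 − 0.422²) = 1/√0.8219 = 1.103; Δt_4 = 1.103 × 77.9 = 85.93 years.
Total: 78.72 + 71.50 + 54.81 + 85.93 years.

Δt = 291 years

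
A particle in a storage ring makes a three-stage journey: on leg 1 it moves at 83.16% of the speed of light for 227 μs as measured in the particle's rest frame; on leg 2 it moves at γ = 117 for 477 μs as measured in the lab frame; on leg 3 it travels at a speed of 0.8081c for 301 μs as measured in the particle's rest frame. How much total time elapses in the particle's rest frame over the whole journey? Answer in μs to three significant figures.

Leg 1: 227 μs is already measured in the particle's rest frame.
Leg 2: γ = 117; τ_2 = 477/117.0 = 4.077 μs.
Leg 3: 301 μs is already measured in the particle's rest frame.
Total: 227.0 + 4.077 + 301.0 μs.

τ = 532 μs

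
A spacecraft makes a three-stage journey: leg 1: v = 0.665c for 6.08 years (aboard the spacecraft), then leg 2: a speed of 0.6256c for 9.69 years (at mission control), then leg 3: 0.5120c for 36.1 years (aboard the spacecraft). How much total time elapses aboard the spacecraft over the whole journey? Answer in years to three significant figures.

τ = 49.7 years

Leg 1: 6.08 years is already measured aboard the spacecraft.
Leg 2: γ = 1/√(1 − 0.6256²) = 1/√0.6086 = 1.282; τ_2 = 9.69/1.282 = 7.560 years.
Leg 3: 36.1 years is already measured aboard the spacecraft.
Total: 6.080 + 7.560 + 36.10 years.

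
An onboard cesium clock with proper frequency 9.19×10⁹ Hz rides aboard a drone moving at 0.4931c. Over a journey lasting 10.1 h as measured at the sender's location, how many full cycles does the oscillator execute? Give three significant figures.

N = 2.91×10¹⁴

γ = 1/√(1 − 0.4931²) = 1/√0.7569 = 1.149
The oscillator's own cycle count is N = f × τ where τ is the proper time aboard the drone. τ = Δt/γ = 10.1/1.149 = 8.787 h = 3.163×10⁴ s.
N = 9.19×10⁹ × 3.163×10⁴ = 2.907×10¹⁴.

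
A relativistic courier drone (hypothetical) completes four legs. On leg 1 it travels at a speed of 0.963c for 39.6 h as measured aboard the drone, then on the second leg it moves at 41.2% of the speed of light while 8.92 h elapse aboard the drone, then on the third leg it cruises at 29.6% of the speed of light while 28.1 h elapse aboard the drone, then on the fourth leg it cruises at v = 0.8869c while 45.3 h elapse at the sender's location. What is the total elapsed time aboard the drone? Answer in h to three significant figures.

Leg 1: 39.6 h is already measured aboard the drone.
Leg 2: 8.92 h is already measured aboard the drone.
Leg 3: 28.1 h is already measured aboard the drone.
Leg 4: γ = 1/√(1 − 0.8869²) = 1/√0.2134 = 2.165; τ_4 = 45.3/2.165 = 20.93 h.
Total: 39.60 + 8.920 + 28.10 + 20.93 h.

τ = 97.5 h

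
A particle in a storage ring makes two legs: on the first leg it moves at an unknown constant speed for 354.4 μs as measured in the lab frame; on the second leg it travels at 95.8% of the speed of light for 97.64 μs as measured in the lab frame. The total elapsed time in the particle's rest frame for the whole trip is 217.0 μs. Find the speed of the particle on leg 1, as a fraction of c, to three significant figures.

Leg 1: speed unknown; τ_1 = 354.4/γ_1.
Leg 2: β = 0.958; γ = 1/√(1 − 0.958²) = 1/√0.08224 = 3.487; τ_2 = 97.64/3.487 = 28.00 μs.
Total proper time: τ_1 + 28.00 = 217.0, so τ_1 = 217.0 − 28.00 = 189.0 μs.
γ_1 = 354.4/189.0 = 1.875; β = √(1 − 1/γ²) = √0.7156.

β = 0.846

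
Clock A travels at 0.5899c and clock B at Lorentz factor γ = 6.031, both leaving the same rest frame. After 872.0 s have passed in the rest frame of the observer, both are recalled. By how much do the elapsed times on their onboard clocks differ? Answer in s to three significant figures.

A: γ = 1/√(1 − 0.5899²) = 1/√0.6520 = 1.238; τ_A = 872.0/1.238 = 704.1 s.
B: γ = 6.031; τ_B = 872.0/6.031 = 144.6 s.

|τ_A − τ_B| = 560 s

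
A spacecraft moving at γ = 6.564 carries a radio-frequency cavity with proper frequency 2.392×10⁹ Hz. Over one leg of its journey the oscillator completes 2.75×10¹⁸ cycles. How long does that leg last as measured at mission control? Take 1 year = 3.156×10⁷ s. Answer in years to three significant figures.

Δt = 239 years

γ = 6.564
Proper time for N cycles: τ = N/f = 2.75×10¹⁸/(2.392×10⁹) = 1.150×10⁹ s = 36.43 years.
Lab-frame duration Δt = γτ = 6.564 × 36.43 = 239.1 years.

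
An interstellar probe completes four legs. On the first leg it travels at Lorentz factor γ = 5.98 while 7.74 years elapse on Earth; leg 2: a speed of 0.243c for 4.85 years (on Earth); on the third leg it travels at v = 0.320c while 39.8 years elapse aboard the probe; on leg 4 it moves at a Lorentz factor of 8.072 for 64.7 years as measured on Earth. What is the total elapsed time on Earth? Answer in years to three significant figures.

Leg 1: 7.74 years is already measured on Earth.
Leg 2: 4.85 years is already measured on Earth.
Leg 3: γ = 1/√(1 − 0.320²) = 1/√0.8976 = 1.056; Δt_3 = 1.056 × 39.8 = 42.01 years.
Leg 4: 64.7 years is already measured on Earth.
Total: 7.740 + 4.850 + 42.01 + 64.70 years.

Δt = 119 years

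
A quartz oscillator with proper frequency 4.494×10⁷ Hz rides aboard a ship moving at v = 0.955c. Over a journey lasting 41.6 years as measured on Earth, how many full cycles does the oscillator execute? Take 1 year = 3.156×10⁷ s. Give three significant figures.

N = 1.75×10¹⁶

γ = 1/√(1 − 0.955²) = 1/√0.08798 = 3.371
The oscillator's own cycle count is N = f × τ where τ is the proper time on the ship. τ = Δt/γ = 41.6/3.371 = 12.34 years = 3.894×10⁸ s.
N = 4.494×10⁷ × 3.894×10⁸ = 1.750×10¹⁶.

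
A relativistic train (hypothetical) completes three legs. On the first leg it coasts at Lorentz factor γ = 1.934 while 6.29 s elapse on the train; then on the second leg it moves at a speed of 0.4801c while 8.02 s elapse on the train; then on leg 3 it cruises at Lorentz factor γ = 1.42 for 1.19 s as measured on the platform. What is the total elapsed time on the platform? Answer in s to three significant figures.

Δt = 22.5 s

Leg 1: γ = 1.934; Δt_1 = 1.934 × 6.29 = 12.16 s.
Leg 2: γ = 1/√(1 − 0.4801²) = 1/√0.7695 = 1.140; Δt_2 = 1.140 × 8.02 = 9.143 s.
Leg 3: 1.19 s is already measured on the platform.
Total: 12.16 + 9.143 + 1.190 s.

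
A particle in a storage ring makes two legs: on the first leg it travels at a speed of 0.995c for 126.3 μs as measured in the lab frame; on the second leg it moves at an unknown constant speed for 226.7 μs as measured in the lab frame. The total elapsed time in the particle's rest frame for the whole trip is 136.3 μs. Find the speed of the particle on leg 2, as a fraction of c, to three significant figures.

Leg 1: γ = 1/√(1 − 0.995²) = 1/√0.009975 = 10.01; τ_1 = 126.3/10.01 = 12.61 μs.
Leg 2: speed unknown; τ_2 = 226.7/γ_2.
Total proper time: 12.61 + τ_2 = 136.3, so τ_2 = 136.3 − 12.61 = 123.7 μs.
γ_2 = 226.7/123.7 = 1.833; β = √(1 − 1/γ²) = √0.7023.

β = 0.838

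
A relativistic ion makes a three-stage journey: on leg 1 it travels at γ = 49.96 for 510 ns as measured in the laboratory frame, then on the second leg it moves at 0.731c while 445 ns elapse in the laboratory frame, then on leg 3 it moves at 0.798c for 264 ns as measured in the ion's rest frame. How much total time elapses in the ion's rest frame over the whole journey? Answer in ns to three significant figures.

τ = 578 ns

Leg 1: γ = 49.96; τ_1 = 510/49.96 = 10.21 ns.
Leg 2: γ = 1/√(1 − 0.731²) = 1/√0.4656 = 1.465; τ_2 = 445/1.465 = 303.7 ns.
Leg 3: 264 ns is already measured in the ion's rest frame.
Total: 10.21 + 303.7 + 264.0 ns.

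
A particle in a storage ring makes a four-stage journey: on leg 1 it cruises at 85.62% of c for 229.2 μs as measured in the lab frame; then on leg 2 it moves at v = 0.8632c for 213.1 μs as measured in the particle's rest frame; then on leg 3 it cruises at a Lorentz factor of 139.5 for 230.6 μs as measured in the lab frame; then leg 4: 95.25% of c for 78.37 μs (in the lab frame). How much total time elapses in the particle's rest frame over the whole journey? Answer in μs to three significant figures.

Leg 1: β = 0.8562; γ = 1/√(1 − 0.8562²) = 1/√0.2669 = 1.936; τ_1 = 229.2/1.936 = 118.4 μs.
Leg 2: 213.1 μs is already measured in the particle's rest frame.
Leg 3: γ = 139.5; τ_3 = 230.6/139.5 = 1.653 μs.
Leg 4: β = 0.9525; γ = 1/√(1 − 0.9525²) = 1/√0.09274 = 3.284; τ_4 = 78.37/3.284 = 23.87 μs.
Total: 118.4 + 213.1 + 1.653 + 23.87 μs.

τ = 357 μs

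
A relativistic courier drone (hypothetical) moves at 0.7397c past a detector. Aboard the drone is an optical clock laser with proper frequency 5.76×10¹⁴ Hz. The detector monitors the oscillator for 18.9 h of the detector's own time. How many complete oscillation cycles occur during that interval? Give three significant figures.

N = 2.64×10¹⁹

γ = 1/√(1 − 0.7397²) = 1/√0.4528 = 1.486
During 18.9 h of lab time, the oscillator's proper time advances by τ = Δt/γ = 18.9/1.486 = 12.72 h = 4.579×10⁴ s.
N = f × τ = 5.76×10¹⁴ × 4.579×10⁴ = 2.637×10¹⁹.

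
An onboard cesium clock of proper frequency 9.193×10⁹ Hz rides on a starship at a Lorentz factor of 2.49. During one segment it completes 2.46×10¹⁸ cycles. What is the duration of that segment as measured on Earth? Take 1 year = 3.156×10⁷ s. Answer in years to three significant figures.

γ = 2.49
Proper time for N cycles: τ = N/f = 2.46×10¹⁸/(9.193×10⁹) = 2.676×10⁸ s = 8.479 years.
Lab-frame duration Δt = γτ = 2.490 × 8.479 = 21.11 years.

Δt = 21.1 years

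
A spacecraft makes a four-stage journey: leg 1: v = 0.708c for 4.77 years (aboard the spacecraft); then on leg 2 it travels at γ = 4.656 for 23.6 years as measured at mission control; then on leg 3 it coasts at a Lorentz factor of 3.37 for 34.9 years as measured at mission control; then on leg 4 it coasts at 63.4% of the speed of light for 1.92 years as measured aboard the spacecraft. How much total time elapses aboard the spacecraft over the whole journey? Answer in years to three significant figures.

τ = 22.1 years

Leg 1: 4.77 years is already measured aboard the spacecraft.
Leg 2: γ = 4.656; τ_2 = 23.6/4.656 = 5.069 years.
Leg 3: γ = 3.37; τ_3 = 34.9/3.370 = 10.36 years.
Leg 4: 1.92 years is already measured aboard the spacecraft.
Total: 4.770 + 5.069 + 10.36 + 1.920 years.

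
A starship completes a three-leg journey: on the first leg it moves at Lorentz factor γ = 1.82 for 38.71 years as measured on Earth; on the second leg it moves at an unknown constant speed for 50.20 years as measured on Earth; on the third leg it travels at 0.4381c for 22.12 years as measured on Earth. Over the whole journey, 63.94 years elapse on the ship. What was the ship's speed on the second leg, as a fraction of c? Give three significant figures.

β = 0.891

Leg 1: γ = 1.82; τ_1 = 38.71/1.820 = 21.27 years.
Leg 2: speed unknown; τ_2 = 50.20/γ_2.
Leg 3: γ = 1/√(1 − 0.4381²) = 1/√0.8081 = 1.112; τ_3 = 22.12/1.112 = 19.88 years.
Total proper time: 21.27 + τ_2 + 19.88 = 63.94, so τ_2 = 63.94 − 41.15 = 22.79 years.
γ_2 = 50.20/22.79 = 2.203; β = √(1 − 1/γ²) = √0.7940.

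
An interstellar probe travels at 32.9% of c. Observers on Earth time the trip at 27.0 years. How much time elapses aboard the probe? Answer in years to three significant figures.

τ = 25.5 years

β = 0.329; γ = 1/√(1 − 0.329²) = 1/√0.8918 = 1.059
The interval measured on Earth is the dilated one; the clock aboard the probe measures the proper time τ = Δt/γ = 27.0/1.059 years.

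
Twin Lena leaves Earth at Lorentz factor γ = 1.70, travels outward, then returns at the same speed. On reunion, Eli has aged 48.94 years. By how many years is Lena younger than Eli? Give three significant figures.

Δt − τ = 20.2 years

γ = 1.70
Lena's elapsed proper time: τ = 48.94/1.700 = 28.79 years.
Age gap = Δt − τ = 48.94 − 28.79 years.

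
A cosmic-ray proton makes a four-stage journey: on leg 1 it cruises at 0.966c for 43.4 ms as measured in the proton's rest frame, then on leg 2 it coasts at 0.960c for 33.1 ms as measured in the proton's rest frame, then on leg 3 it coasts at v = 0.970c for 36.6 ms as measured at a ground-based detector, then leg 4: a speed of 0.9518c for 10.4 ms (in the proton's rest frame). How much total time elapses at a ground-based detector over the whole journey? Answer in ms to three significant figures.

Leg 1: γ = 1/√(1 − 0.966²) = 1/√0.06684 = 3.868; Δt_1 = 3.868 × 43.4 = 167.9 ms.
Leg 2: γ = 1/√(1 − 0.960²) = 25/7 ≈ 3.571; Δt_2 = 3.571 × 33.1 = 118.2 ms.
Leg 3: 36.6 ms is already measured at a ground-based detector.
Leg 4: γ = 1/√(1 − 0.9518²) = 1/√0.09408 = 3.260; Δt_4 = 3.260 × 10.4 = 33.91 ms.
Total: 167.9 + 118.2 + 36.60 + 33.91 ms.

Δt = 357 ms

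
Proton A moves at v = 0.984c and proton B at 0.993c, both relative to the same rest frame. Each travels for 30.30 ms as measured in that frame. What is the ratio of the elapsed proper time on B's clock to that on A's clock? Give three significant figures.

τ_B/τ_A = 0.663

A: γ = 1/√(1 − 0.984²) = 1/√0.03174 = 5.613. B: γ = 1/√(1 − 0.993²) = 1/√0.01395 = 8.466.
τ_A/τ_B = γ_B/γ_A = 8.466/5.613 = 1.508, so τ_B/τ_A = 0.6629.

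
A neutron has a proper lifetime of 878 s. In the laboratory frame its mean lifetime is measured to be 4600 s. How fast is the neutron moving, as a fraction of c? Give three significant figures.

γ = Δt/τ₀ = 4600/878 = 5.239
β = √(1 − 1/γ²) = √(1 − 0.03643) = √0.9636

v = 0.982c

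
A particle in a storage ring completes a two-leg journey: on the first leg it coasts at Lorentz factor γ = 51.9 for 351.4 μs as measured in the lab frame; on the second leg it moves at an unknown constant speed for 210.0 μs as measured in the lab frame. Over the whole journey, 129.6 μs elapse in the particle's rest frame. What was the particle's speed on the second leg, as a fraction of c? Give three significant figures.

Leg 1: γ = 51.9; τ_1 = 351.4/51.90 = 6.771 μs.
Leg 2: speed unknown; τ_2 = 210.0/γ_2.
Total proper time: 6.771 + τ_2 = 129.6, so τ_2 = 129.6 − 6.771 = 122.8 μs.
γ_2 = 210.0/122.8 = 1.710; β = √(1 − 1/γ²) = √0.6579.

β = 0.811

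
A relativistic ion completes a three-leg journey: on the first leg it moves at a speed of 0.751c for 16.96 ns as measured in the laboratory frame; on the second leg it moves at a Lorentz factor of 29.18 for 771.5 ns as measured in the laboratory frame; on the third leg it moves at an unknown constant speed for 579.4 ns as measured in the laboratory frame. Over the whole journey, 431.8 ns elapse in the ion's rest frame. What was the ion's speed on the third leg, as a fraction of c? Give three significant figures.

β = 0.733

Leg 1: γ = 1/√(1 − 0.751²) = 1/√0.4360 = 1.514; τ_1 = 16.96/1.514 = 11.20 ns.
Leg 2: γ = 29.18; τ_2 = 771.5/29.18 = 26.44 ns.
Leg 3: speed unknown; τ_3 = 579.4/γ_3.
Total proper time: 11.20 + 26.44 + τ_3 = 431.8, so τ_3 = 431.8 − 37.64 = 394.2 ns.
γ_3 = 579.4/394.2 = 1.470; β = √(1 − 1/γ²) = √0.5372.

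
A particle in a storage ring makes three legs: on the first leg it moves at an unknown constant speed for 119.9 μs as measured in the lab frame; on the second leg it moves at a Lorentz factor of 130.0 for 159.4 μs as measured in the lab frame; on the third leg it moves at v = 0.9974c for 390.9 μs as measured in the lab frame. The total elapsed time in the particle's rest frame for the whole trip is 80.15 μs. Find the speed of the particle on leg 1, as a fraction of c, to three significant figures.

β = 0.906

Leg 1: speed unknown; τ_1 = 119.9/γ_1.
Leg 2: γ = 130.0; τ_2 = 159.4/130.0 = 1.226 μs.
Leg 3: γ = 1/√(1 − 0.9974²) = 1/√0.005193 = 13.88; τ_3 = 390.9/13.88 = 28.17 μs.
Total proper time: τ_1 + 1.226 + 28.17 = 80.15, so τ_1 = 80.15 − 29.40 = 50.75 μs.
γ_1 = 119.9/50.75 = 2.362; β = √(1 − 1/γ²) = √0.8208.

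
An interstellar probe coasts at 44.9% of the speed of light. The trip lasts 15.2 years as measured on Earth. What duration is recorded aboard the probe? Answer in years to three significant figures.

β = 0.449; γ = 1/√(1 − 0.449²) = 1/√0.7984 = 1.119
The interval measured on Earth is the dilated one; the clock aboard the probe measures the proper time τ = Δt/γ = 15.2/1.119 years.

τ = 13.6 years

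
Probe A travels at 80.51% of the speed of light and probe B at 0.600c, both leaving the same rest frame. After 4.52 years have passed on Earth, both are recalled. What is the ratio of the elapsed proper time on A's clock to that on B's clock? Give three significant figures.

A: β = 0.8051; γ = 1/√(1 − 0.8051²) = 1/√0.3518 = 1.686. B: γ = 1/√(1 − 0.600²) = 5/4 = 1.250.
τ_A/τ_B = γ_B/γ_A = 1.250/1.686 = 0.7414, so τ_A/τ_B = 0.7414.

τ_A/τ_B = 0.741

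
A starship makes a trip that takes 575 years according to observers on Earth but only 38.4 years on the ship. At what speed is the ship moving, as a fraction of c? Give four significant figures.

The proper time is measured on the ship (both events occur at the ship's location); Δt is measured on Earth. γ = Δt/τ = 575/38.4 = 14.97.
β = √(1 − 1/γ²) = √(1 − 0.004460) = √0.9955

v = 0.9978c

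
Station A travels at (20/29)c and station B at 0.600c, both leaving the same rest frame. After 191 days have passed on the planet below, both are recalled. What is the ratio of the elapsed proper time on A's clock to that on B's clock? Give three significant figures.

A: γ = 1/√(1 − (20/29)²) = 29/21 ≈ 1.381. B: γ = 1/√(1 − 0.600²) = 5/4 = 1.250.
τ_A/τ_B = γ_B/γ_A = 1.250/1.381 = 0.9052, so τ_A/τ_B = 0.9052.

τ_A/τ_B = 0.905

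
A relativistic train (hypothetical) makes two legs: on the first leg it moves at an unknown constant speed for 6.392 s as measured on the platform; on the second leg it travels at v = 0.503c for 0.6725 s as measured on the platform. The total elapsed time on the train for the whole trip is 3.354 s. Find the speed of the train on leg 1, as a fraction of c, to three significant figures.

Leg 1: speed unknown; τ_1 = 6.392/γ_1.
Leg 2: γ = 1/√(1 − 0.503²) = 1/√0.7470 = 1.157; τ_2 = 0.6725/1.157 = 0.5812 s.
Total proper time: τ_1 + 0.5812 = 3.354, so τ_1 = 3.354 − 0.5812 = 2.773 s.
γ_1 = 6.392/2.773 = 2.305; β = √(1 − 1/γ²) = √0.8118.

β = 0.901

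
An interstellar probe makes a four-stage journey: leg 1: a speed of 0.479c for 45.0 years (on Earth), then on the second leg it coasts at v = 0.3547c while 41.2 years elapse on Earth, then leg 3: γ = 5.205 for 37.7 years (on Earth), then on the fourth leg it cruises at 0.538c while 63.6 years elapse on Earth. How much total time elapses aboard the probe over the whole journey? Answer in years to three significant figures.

Leg 1: γ = 1/√(1 − 0.479²) = 1/√0.7706 = 1.139; τ_1 = 45.0/1.139 = 39.50 years.
Leg 2: γ = 1/√(1 − 0.3547²) = 1/√0.8742 = 1.070; τ_2 = 41.2/1.070 = 38.52 years.
Leg 3: γ = 5.205; τ_3 = 37.7/5.205 = 7.243 years.
Leg 4: γ = 1/√(1 − 0.538²) = 1/√0.7106 = 1.186; τ_4 = 63.6/1.186 = 53.61 years.
Total: 39.50 + 38.52 + 7.243 + 53.61 years.

τ = 139 years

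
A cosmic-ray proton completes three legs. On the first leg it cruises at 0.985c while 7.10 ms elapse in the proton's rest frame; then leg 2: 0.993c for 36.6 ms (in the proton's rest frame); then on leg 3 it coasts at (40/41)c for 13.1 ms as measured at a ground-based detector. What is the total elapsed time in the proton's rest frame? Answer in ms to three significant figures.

Leg 1: 7.10 ms is already measured in the proton's rest frame.
Leg 2: 36.6 ms is already measured in the proton's rest frame.
Leg 3: γ = 1/√(1 − (40/41)²) = 41/9 ≈ 4.556; τ_3 = 13.1/4.556 = 2.876 ms.
Total: 7.100 + 36.60 + 2.876 ms.

τ = 46.6 ms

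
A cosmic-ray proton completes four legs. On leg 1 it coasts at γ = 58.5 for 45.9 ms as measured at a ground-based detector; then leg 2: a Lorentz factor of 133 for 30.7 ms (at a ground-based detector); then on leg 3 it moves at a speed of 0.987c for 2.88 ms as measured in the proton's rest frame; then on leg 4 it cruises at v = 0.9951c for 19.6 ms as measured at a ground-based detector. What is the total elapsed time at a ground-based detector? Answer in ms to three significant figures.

Δt = 114 ms

Leg 1: 45.9 ms is already measured at a ground-based detector.
Leg 2: 30.7 ms is already measured at a ground-based detector.
Leg 3: γ = 1/√(1 − 0.987²) = 1/√0.02583 = 6.222; Δt_3 = 6.222 × 2.88 = 17.92 ms.
Leg 4: 19.6 ms is already measured at a ground-based detector.
Total: 45.90 + 30.70 + 17.92 + 19.60 ms.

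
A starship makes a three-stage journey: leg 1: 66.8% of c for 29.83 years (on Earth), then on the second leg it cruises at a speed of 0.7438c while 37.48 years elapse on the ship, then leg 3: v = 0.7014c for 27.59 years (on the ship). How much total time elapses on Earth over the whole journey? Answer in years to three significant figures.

Δt = 125 years

Leg 1: 29.83 years is already measured on Earth.
Leg 2: γ = 1/√(1 − 0.7438²) = 1/√0.4468 = 1.496; Δt_2 = 1.496 × 37.48 = 56.07 years.
Leg 3: γ = 1/√(1 − 0.7014²) = 1/√0.5080 = 1.403; Δt_3 = 1.403 × 27.59 = 38.71 years.
Total: 29.83 + 56.07 + 38.71 years.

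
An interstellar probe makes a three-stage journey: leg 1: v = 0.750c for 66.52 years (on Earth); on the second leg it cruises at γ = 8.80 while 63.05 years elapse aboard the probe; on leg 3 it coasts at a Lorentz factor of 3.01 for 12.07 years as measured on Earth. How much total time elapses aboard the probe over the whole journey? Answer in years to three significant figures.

τ = 111 years

Leg 1: γ = 1/√(1 − 0.750²) = 1/√0.4375 = 1.512; τ_1 = 66.52/1.512 = 44.00 years.
Leg 2: 63.05 years is already measured aboard the probe.
Leg 3: γ = 3.01; τ_3 = 12.07/3.010 = 4.010 years.
Total: 44.00 + 63.05 + 4.010 years.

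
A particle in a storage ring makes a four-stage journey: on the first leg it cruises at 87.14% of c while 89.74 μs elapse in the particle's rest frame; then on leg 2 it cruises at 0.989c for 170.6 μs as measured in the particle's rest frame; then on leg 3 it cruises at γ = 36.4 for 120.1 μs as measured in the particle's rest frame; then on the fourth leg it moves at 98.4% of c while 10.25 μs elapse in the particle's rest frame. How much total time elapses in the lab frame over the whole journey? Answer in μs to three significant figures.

Δt = 5770 μs

Leg 1: β = 0.8714; γ = 1/√(1 − 0.8714²) = 1/√0.2407 = 2.038; Δt_1 = 2.038 × 89.74 = 182.9 μs.
Leg 2: γ = 1/√(1 − 0.989²) = 1/√0.02188 = 6.761; Δt_2 = 6.761 × 170.6 = 1153 μs.
Leg 3: γ = 36.4; Δt_3 = 36.40 × 120.1 = 4372 μs.
Leg 4: β = 0.984; γ = 1/√(1 − 0.984²) = 1/√0.03174 = 5.613; Δt_4 = 5.613 × 10.25 = 57.53 μs.
Total: 182.9 + 1153 + 4372 + 57.53 μs.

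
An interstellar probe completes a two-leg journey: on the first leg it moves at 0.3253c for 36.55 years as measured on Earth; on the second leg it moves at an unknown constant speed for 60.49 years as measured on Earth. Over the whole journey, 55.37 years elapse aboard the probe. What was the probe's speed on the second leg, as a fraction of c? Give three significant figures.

Leg 1: γ = 1/√(1 − 0.3253²) = 1/√0.8942 = 1.058; τ_1 = 36.55/1.058 = 34.56 years.
Leg 2: speed unknown; τ_2 = 60.49/γ_2.
Total proper time: 34.56 + τ_2 = 55.37, so τ_2 = 55.37 − 34.56 = 20.81 years.
γ_2 = 60.49/20.81 = 2.907; β = √(1 − 1/γ²) = √0.8817.

β = 0.939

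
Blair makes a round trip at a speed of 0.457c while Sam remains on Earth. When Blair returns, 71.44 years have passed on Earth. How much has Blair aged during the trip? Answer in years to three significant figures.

γ = 1/√(1 − 0.457²) = 1/√0.7912 = 1.124
Blair's clock measures proper time along the trip: τ = Δt/γ = 71.44/1.124 years.

τ = 63.5 years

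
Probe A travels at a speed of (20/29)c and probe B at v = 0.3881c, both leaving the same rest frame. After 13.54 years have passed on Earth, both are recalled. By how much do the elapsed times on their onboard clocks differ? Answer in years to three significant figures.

A: γ = 1/√(1 − (20/29)²) = 29/21 ≈ 1.381; τ_A = 13.54/1.381 = 9.805 years.
B: γ = 1/√(1 − 0.3881²) = 1/√0.8494 = 1.085; τ_B = 13.54/1.085 = 12.48 years.

|τ_A − τ_B| = 2.67 years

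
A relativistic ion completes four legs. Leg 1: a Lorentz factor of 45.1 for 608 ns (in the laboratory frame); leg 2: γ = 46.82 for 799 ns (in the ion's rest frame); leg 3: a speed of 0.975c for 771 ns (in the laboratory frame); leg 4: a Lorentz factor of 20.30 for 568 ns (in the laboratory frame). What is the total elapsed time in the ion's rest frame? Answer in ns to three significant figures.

τ = 1010 ns

Leg 1: γ = 45.1; τ_1 = 608/45.10 = 13.48 ns.
Leg 2: 799 ns is already measured in the ion's rest frame.
Leg 3: γ = 1/√(1 − 0.975²) = 1/√0.04938 = 4.500; τ_3 = 771/4.500 = 171.3 ns.
Leg 4: γ = 20.30; τ_4 = 568/20.30 = 27.98 ns.
Total: 13.48 + 799.0 + 171.3 + 27.98 ns.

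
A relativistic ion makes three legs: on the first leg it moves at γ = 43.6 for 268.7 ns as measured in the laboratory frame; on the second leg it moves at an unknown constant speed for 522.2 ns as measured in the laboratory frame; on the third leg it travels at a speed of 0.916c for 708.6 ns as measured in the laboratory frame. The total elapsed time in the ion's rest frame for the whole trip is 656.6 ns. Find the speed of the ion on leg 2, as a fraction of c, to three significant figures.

Leg 1: γ = 43.6; τ_1 = 268.7/43.60 = 6.163 ns.
Leg 2: speed unknown; τ_2 = 522.2/γ_2.
Leg 3: γ = 1/√(1 − 0.916²) = 1/√0.1609 = 2.493; τ_3 = 708.6/2.493 = 284.3 ns.
Total proper time: 6.163 + τ_2 + 284.3 = 656.6, so τ_2 = 656.6 − 290.4 = 366.2 ns.
γ_2 = 522.2/366.2 = 1.426; β = √(1 − 1/γ²) = √0.5083.

β = 0.713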